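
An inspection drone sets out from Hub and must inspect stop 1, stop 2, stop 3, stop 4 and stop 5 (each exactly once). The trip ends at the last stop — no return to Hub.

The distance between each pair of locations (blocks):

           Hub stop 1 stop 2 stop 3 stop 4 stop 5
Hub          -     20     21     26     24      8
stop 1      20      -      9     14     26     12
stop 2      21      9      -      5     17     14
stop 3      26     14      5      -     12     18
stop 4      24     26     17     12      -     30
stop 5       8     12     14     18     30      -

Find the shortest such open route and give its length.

There are 5! = 120 possible orderings.
Hub→stop 1→stop 2→stop 3→stop 4→stop 5: 20+9+5+12+30 = 76
Hub→stop 1→stop 2→stop 3→stop 5→stop 4: 20+9+5+18+30 = 82
Hub→stop 1→stop 2→stop 4→stop 3→stop 5: 20+9+17+12+18 = 76
Hub→stop 1→stop 2→stop 4→stop 5→stop 3: 20+9+17+30+18 = 94
Hub→stop 1→stop 2→stop 5→stop 3→stop 4: 20+9+14+18+12 = 73
Hub→stop 1→stop 2→stop 5→stop 4→stop 3: 20+9+14+30+12 = 85
Hub→stop 1→stop 3→stop 2→stop 4→stop 5: 20+14+5+17+30 = 86
Hub→stop 1→stop 3→stop 2→stop 5→stop 4: 20+14+5+14+30 = 83
Hub→stop 1→stop 3→stop 4→stop 2→stop 5: 20+14+12+17+14 = 77
Hub→stop 1→stop 3→stop 4→stop 5→stop 2: 20+14+12+30+14 = 90
Hub→stop 1→stop 3→stop 5→stop 2→stop 4: 20+14+18+14+17 = 83
Hub→stop 1→stop 3→stop 5→stop 4→stop 2: 20+14+18+30+17 = 99
Hub→stop 1→stop 4→stop 2→stop 3→stop 5: 20+26+17+5+18 = 86
Hub→stop 1→stop 4→stop 2→stop 5→stop 3: 20+26+17+14+18 = 95
… (106 more)
Hub→stop 5→stop 1→stop 2→stop 3→stop 4: 8+12+9+5+12 = 46  ← best
The minimum is 46.
One shortest path: Hub → stop 5 → stop 1 → stop 2 → stop 3 → stop 4.

Minimum one-way distance = 46 blocks.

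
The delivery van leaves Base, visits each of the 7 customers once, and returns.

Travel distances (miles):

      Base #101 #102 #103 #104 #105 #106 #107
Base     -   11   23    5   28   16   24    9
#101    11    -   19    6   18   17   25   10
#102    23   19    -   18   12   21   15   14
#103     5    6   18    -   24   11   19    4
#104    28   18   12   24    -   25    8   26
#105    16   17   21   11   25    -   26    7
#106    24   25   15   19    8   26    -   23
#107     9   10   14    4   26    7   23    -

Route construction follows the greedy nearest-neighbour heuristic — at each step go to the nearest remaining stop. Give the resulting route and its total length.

97 miles along Base → #103 → #107 → #105 → #101 → #104 → #106 → #102 → Base.

At Base the remaining stops are #103 5, #107 9, #101 11, #105 16, #102 23, #106 24, #104 28; go to #103.
At #103 the remaining stops are #107 4, #101 6, #105 11, #102 18, #106 19, #104 24; go to #107.
At #107 the remaining stops are #105 7, #101 10, #102 14, #106 23, #104 26; go to #105.
At #105 the remaining stops are #101 17, #102 21, #104 25, #106 26; go to #101.
At #101 the remaining stops are #104 18, #102 19, #106 25; go to #104.
At #104 the remaining stops are #106 8, #102 12; go to #106.
At #106 the remaining stops are #102 15; go to #102.
Return #102→Base: 23.
Total = 5 + 4 + 7 + 17 + 18 + 8 + 15 + 23 = 97.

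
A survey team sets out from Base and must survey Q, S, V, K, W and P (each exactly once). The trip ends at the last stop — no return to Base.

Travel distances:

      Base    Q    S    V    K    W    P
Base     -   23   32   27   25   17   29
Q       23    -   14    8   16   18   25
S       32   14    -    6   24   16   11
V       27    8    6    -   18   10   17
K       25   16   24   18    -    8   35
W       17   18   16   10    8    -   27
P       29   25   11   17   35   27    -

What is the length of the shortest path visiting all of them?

There are 6! = 720 possible orderings.
Base - Q - S - V - K - W - P: 23+14+6+18+8+27 = 96
Base - Q - S - V - K - P - W: 23+14+6+18+35+27 = 123
Base - Q - S - V - W - K - P: 23+14+6+10+8+35 = 96
Base - Q - S - V - W - P - K: 23+14+6+10+27+35 = 115
Base - Q - S - V - P - K - W: 23+14+6+17+35+8 = 103
Base - Q - S - V - P - W - K: 23+14+6+17+27+8 = 95
Base - Q - S - K - V - W - P: 23+14+24+18+10+27 = 116
Base - Q - S - K - V - P - W: 23+14+24+18+17+27 = 123
… (712 more)
Base - W - K - Q - V - S - P: 17+8+16+8+6+11 = 66  ← best
The minimum is 66.
One shortest path: Base → W → K → Q → V → S → P.

Shortest open route: 66.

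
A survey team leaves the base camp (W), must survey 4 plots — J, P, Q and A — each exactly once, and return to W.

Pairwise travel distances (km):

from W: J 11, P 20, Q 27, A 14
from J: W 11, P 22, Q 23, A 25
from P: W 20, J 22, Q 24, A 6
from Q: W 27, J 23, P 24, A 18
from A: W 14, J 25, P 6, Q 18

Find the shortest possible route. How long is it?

W - J - P - Q - A - W: 11+22+24+18+14 = 89
W - J - P - A - Q - W: 11+22+6+18+27 = 84
W - J - Q - P - A - W: 11+23+24+6+14 = 78
W - J - Q - A - P - W: 11+23+18+6+20 = 78
W - J - A - P - Q - W: 11+25+6+24+27 = 93
W - J - A - Q - P - W: 11+25+18+24+20 = 98
W - P - J - Q - A - W: 20+22+23+18+14 = 97
W - P - J - A - Q - W: 20+22+25+18+27 = 112
W - P - Q - J - A - W: 20+24+23+25+14 = 106
W - P - A - J - Q - W: 20+6+25+23+27 = 101
W - Q - J - P - A - W: 27+23+22+6+14 = 92
W - Q - P - J - A - W: 27+24+22+25+14 = 112
The minimum is 78.
One optimal route: W → J → Q → P → A → W (or its reverse).

78 km — the shortest possible round trip.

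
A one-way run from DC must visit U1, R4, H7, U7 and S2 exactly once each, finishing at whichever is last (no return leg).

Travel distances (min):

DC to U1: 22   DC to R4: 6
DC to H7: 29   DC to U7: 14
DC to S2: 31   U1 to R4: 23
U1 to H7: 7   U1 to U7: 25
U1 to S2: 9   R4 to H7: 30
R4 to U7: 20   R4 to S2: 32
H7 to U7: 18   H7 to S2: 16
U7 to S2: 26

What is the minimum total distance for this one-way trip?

There are 5! = 120 possible orderings.
DC → U1 → R4 → H7 → U7 → S2: 22+23+30+18+26 = 119
DC → U1 → R4 → H7 → S2 → U7: 22+23+30+16+26 = 117
DC → U1 → R4 → U7 → H7 → S2: 22+23+20+18+16 = 99
DC → U1 → R4 → U7 → S2 → H7: 22+23+20+26+16 = 107
DC → U1 → R4 → S2 → H7 → U7: 22+23+32+16+18 = 111
DC → U1 → R4 → S2 → U7 → H7: 22+23+32+26+18 = 121
DC → U1 → H7 → R4 → U7 → S2: 22+7+30+20+26 = 105
DC → U1 → H7 → R4 → S2 → U7: 22+7+30+32+26 = 117
DC → U1 → H7 → U7 → R4 → S2: 22+7+18+20+32 = 99
DC → U1 → H7 → U7 → S2 → R4: 22+7+18+26+32 = 105
DC → U1 → H7 → S2 → R4 → U7: 22+7+16+32+20 = 97
DC → U1 → H7 → S2 → U7 → R4: 22+7+16+26+20 = 91
DC → U1 → U7 → R4 → H7 → S2: 22+25+20+30+16 = 113
DC → U1 → U7 → R4 → S2 → H7: 22+25+20+32+16 = 115
… (106 more)
DC → R4 → U7 → H7 → U1 → S2: 6+20+18+7+9 = 60  ← best
The minimum is 60.
One shortest path: DC → R4 → U7 → H7 → U1 → S2.

60 min — the minimum one-way total.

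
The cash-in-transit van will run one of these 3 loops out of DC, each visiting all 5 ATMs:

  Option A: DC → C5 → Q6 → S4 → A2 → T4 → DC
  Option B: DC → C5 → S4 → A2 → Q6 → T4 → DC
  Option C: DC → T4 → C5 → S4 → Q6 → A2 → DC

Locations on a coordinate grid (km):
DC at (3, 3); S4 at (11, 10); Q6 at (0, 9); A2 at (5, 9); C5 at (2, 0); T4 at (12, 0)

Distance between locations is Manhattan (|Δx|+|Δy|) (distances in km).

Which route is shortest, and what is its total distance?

62 km — Option A is the shortest.

Option A: 4 + 11 + 12 + 7 + 16 + 12 = 62
Option B: 4 + 19 + 7 + 5 + 21 + 12 = 68
Option C: 12 + 10 + 19 + 12 + 5 + 8 = 66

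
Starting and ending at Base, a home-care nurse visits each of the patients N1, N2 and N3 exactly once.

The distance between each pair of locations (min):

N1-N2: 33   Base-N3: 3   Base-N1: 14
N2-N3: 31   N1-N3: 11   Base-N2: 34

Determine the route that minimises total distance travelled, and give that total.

Minimum total distance: 81 min.

Base-N1-N2-N3-Base: 14+33+31+3 = 81
Base-N1-N3-N2-Base: 14+11+31+34 = 90
Base-N2-N1-N3-Base: 34+33+11+3 = 81
The minimum is 81.
One optimal route: Base → N1 → N2 → N3 → Base (or its reverse).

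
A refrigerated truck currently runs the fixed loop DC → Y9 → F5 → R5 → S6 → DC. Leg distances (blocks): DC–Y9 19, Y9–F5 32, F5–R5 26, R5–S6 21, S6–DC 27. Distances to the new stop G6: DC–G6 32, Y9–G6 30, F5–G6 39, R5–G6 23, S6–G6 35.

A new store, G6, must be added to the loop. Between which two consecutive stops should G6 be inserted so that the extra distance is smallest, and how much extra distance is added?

Minimum extra distance: 36 blocks, inserting G6 between F5 and R5.

Insertion cost between consecutive stops i–j is d(i,G6) + d(G6,j) − d(i,j):
  between DC and Y9: 32 + 30 − 19 = 43
  between Y9 and F5: 30 + 39 − 32 = 37
  between F5 and R5: 39 + 23 − 26 = 36
  between R5 and S6: 23 + 35 − 21 = 37
  between S6 and DC: 35 + 32 − 27 = 40
Cheapest insertion is between F5 and R5, adding 36.
New total = 125 + 36 = 161.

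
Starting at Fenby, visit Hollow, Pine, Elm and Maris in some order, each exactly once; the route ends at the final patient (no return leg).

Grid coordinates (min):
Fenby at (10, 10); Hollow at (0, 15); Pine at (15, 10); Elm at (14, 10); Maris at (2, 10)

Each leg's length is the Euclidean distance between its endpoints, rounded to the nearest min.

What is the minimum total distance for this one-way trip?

23 min — the minimum one-way total.

There are 4! = 24 possible orderings.
Fenby→Hollow→Pine→Elm→Maris: 11+16+1+12 = 40
Fenby→Hollow→Pine→Maris→Elm: 11+16+13+12 = 52
Fenby→Hollow→Elm→Pine→Maris: 11+15+1+13 = 40
Fenby→Hollow→Elm→Maris→Pine: 11+15+12+13 = 51
Fenby→Hollow→Maris→Pine→Elm: 11+5+13+1 = 30
Fenby→Hollow→Maris→Elm→Pine: 11+5+12+1 = 29
Fenby→Pine→Hollow→Elm→Maris: 5+16+15+12 = 48
Fenby→Pine→Hollow→Maris→Elm: 5+16+5+12 = 38
Fenby→Pine→Elm→Hollow→Maris: 5+1+15+5 = 26
Fenby→Pine→Elm→Maris→Hollow: 5+1+12+5 = 23
Fenby→Pine→Maris→Hollow→Elm: 5+13+5+15 = 38
Fenby→Pine→Maris→Elm→Hollow: 5+13+12+15 = 45
Fenby→Elm→Hollow→Pine→Maris: 4+15+16+13 = 48
Fenby→Elm→Hollow→Maris→Pine: 4+15+5+13 = 37
… (10 more)
The minimum is 23.
One shortest path: Fenby → Pine → Elm → Maris → Hollow.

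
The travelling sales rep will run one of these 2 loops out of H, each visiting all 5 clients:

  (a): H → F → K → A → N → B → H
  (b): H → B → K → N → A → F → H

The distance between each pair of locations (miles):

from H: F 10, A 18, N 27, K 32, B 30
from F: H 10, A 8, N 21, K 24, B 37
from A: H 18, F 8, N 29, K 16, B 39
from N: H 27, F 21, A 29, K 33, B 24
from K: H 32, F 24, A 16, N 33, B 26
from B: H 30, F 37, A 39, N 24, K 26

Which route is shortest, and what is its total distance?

133 miles — (a) is the shortest.

(a): 10 + 24 + 16 + 29 + 24 + 30 = 133
(b): 30 + 26 + 33 + 29 + 8 + 10 = 136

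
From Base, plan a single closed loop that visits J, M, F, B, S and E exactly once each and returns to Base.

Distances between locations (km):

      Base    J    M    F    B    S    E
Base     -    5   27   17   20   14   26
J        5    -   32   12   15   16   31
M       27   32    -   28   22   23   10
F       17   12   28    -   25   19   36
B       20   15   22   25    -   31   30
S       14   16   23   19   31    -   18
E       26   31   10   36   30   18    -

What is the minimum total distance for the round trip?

Minimum total distance: 106 km.

Base - J - M - F - B - S - E - Base: 5+32+28+25+31+18+26 = 165
Base - J - M - F - B - E - S - Base: 5+32+28+25+30+18+14 = 152
Base - J - M - F - S - B - E - Base: 5+32+28+19+31+30+26 = 171
Base - J - M - F - S - E - B - Base: 5+32+28+19+18+30+20 = 152
Base - J - M - F - E - B - S - Base: 5+32+28+36+30+31+14 = 176
Base - J - M - F - E - S - B - Base: 5+32+28+36+18+31+20 = 170
Base - J - M - B - F - S - E - Base: 5+32+22+25+19+18+26 = 147
Base - J - M - B - F - E - S - Base: 5+32+22+25+36+18+14 = 152
… (352 more)
Base - J - F - B - M - E - S - Base: 5+12+25+22+10+18+14 = 106  ← best
The minimum is 106.
One optimal route: Base → J → F → B → M → E → S → Base (or its reverse).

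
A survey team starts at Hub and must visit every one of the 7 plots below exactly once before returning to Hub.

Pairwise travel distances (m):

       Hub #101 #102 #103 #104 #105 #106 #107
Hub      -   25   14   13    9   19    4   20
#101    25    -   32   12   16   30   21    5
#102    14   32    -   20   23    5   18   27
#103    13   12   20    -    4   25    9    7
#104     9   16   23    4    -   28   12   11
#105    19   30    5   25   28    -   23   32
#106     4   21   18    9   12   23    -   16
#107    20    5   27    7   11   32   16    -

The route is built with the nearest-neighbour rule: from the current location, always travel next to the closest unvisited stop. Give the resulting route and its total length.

At Hub the remaining stops are #106 4, #104 9, #103 13, #102 14, #105 19, #107 20, #101 25; go to #106.
At #106 the remaining stops are #103 9, #104 12, #107 16, #102 18, #101 21, #105 23; go to #103.
At #103 the remaining stops are #104 4, #107 7, #101 12, #102 20, #105 25; go to #104.
At #104 the remaining stops are #107 11, #101 16, #102 23, #105 28; go to #107.
At #107 the remaining stops are #101 5, #102 27, #105 32; go to #101.
At #101 the remaining stops are #105 30, #102 32; go to #105.
At #105 the remaining stops are #102 5; go to #102.
Return #102→Hub: 14.
Total = 4 + 9 + 4 + 11 + 5 + 30 + 5 + 14 = 82.

Nearest-neighbour total = 82 m; route Hub → #106 → #103 → #104 → #107 → #101 → #105 → #102 → Hub.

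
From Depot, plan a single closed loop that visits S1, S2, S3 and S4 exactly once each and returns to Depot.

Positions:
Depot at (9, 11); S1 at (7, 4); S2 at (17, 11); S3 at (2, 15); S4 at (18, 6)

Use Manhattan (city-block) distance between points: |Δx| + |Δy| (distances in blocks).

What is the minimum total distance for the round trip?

Depot-S1-S2-S3-S4-Depot: 9+17+19+25+14 = 84
Depot-S1-S2-S4-S3-Depot: 9+17+6+25+11 = 68
Depot-S1-S3-S2-S4-Depot: 9+16+19+6+14 = 64
Depot-S1-S3-S4-S2-Depot: 9+16+25+6+8 = 64
Depot-S1-S4-S2-S3-Depot: 9+13+6+19+11 = 58
Depot-S1-S4-S3-S2-Depot: 9+13+25+19+8 = 74
Depot-S2-S1-S3-S4-Depot: 8+17+16+25+14 = 80
Depot-S2-S1-S4-S3-Depot: 8+17+13+25+11 = 74
Depot-S2-S3-S1-S4-Depot: 8+19+16+13+14 = 70
Depot-S2-S4-S1-S3-Depot: 8+6+13+16+11 = 54
Depot-S3-S1-S2-S4-Depot: 11+16+17+6+14 = 64
Depot-S3-S2-S1-S4-Depot: 11+19+17+13+14 = 74
The minimum is 54.
One optimal route: Depot → S2 → S4 → S1 → S3 → Depot (or its reverse).

Shortest round trip = 54 blocks.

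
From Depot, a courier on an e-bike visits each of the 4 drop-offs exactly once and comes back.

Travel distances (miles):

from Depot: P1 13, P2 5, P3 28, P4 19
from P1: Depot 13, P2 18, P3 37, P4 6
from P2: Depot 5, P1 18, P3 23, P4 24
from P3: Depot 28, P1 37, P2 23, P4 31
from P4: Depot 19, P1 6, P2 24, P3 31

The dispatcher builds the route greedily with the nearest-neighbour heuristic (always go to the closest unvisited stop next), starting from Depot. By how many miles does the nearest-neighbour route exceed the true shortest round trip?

From Depot: P2=5, P1=13, P4=19, P3=28 → choose P2 (5).
From P2: P1=18, P3=23, P4=24 → choose P1 (18).
From P1: P4=6, P3=37 → choose P4 (6).
From P4: P3=31 → choose P3 (31).
NN route Depot → P2 → P1 → P4 → P3 → Depot costs 88.
Optimal: Depot → P1 → P4 → P3 → P2 → Depot costs 78 (by enumerating all 12 distinct tours).
Excess = 88 − 78 = 10.

Excess over optimum: 10 miles.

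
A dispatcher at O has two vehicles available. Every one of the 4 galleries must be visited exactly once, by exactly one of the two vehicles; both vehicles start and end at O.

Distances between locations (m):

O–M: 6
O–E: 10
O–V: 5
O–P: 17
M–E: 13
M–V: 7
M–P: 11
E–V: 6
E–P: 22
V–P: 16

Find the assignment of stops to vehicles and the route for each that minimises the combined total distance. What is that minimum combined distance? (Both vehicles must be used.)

Try each way of splitting the stops between the two vehicles (each non-empty) and, for each split, find the best tour for each vehicle:
  {M} + {E, V, P}: 12 + 49 = 61
  {E} + {M, V, P}: 20 + 38 = 58
  {M, E} + {V, P}: 29 + 38 = 67
  {V} + {M, E, P}: 10 + 49 = 59
  {M, V} + {E, P}: 18 + 49 = 67
  {E, V} + {M, P}: 21 + 34 = 55
  … (7 splits in total)
Best: vehicle 1 O → E → V → O = 21; vehicle 2 O → M → P → O = 34; combined 55.

Minimum combined distance: 55 m.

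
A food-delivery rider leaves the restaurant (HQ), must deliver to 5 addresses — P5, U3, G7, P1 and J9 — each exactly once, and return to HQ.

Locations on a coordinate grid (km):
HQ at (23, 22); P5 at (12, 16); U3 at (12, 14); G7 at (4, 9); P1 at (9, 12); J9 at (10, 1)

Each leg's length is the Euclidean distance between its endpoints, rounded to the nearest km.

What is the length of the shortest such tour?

Minimum total distance: 60 km.

HQ→P5→U3→G7→P1→J9→HQ: 13+2+9+6+11+25 = 66
HQ→P5→U3→G7→J9→P1→HQ: 13+2+9+10+11+17 = 62
HQ→P5→U3→P1→G7→J9→HQ: 13+2+4+6+10+25 = 60
HQ→P5→U3→P1→J9→G7→HQ: 13+2+4+11+10+23 = 63
HQ→P5→U3→J9→G7→P1→HQ: 13+2+13+10+6+17 = 61
HQ→P5→U3→J9→P1→G7→HQ: 13+2+13+11+6+23 = 68
HQ→P5→G7→U3→P1→J9→HQ: 13+11+9+4+11+25 = 73
HQ→P5→G7→U3→J9→P1→HQ: 13+11+9+13+11+17 = 74
HQ→P5→G7→P1→U3→J9→HQ: 13+11+6+4+13+25 = 72
HQ→P5→G7→P1→J9→U3→HQ: 13+11+6+11+13+14 = 68
HQ→P5→G7→J9→U3→P1→HQ: 13+11+10+13+4+17 = 68
HQ→P5→G7→J9→P1→U3→HQ: 13+11+10+11+4+14 = 63
HQ→P5→P1→U3→G7→J9→HQ: 13+5+4+9+10+25 = 66
HQ→P5→P1→U3→J9→G7→HQ: 13+5+4+13+10+23 = 68
… (46 more)
The minimum is 60.
One optimal route: HQ → P5 → U3 → P1 → G7 → J9 → HQ (or its reverse).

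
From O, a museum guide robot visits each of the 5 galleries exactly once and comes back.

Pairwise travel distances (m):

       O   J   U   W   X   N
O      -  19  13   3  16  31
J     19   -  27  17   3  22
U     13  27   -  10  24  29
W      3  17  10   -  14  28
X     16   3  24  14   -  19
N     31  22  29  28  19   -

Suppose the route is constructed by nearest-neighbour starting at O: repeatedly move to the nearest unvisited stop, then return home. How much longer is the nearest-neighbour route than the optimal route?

Excess over optimum: 10 m.

From O: W=3, U=13, X=16, J=19, N=31 → choose W (3).
From W: U=10, X=14, J=17, N=28 → choose U (10).
From U: X=24, J=27, N=29 → choose X (24).
From X: J=3, N=19 → choose J (3).
From J: N=22 → choose N (22).
NN route O → W → U → X → J → N → O costs 93.
Optimal: O → J → X → N → U → W → O costs 83 (by enumerating all 60 distinct tours).
Excess = 93 − 83 = 10.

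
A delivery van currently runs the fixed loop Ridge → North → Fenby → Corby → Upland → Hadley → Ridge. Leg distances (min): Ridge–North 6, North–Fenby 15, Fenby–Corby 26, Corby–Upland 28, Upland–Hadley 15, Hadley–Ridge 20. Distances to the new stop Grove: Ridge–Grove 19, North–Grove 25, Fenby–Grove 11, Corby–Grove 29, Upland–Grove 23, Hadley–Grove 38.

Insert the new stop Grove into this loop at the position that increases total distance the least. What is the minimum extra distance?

Insertion cost between consecutive stops i–j is d(i,Grove) + d(Grove,j) − d(i,j):
  between Ridge and North: 19 + 25 − 6 = 38
  between North and Fenby: 25 + 11 − 15 = 21
  between Fenby and Corby: 11 + 29 − 26 = 14
  between Corby and Upland: 29 + 23 − 28 = 24
  between Upland and Hadley: 23 + 38 − 15 = 46
  between Hadley and Ridge: 38 + 19 − 20 = 37
Cheapest insertion is between Fenby and Corby, adding 14.
New total = 110 + 14 = 124.

+14 min — insert Grove between Fenby and Corby.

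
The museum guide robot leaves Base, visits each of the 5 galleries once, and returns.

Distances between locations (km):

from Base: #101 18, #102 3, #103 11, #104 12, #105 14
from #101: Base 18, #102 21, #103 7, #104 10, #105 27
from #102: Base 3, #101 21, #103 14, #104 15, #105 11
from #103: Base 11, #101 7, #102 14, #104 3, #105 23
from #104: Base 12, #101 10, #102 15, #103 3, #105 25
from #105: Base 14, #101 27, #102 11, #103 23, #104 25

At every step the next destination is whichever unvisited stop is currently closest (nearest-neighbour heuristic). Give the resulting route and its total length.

Total distance 68 km via the nearest-neighbour route Base → #102 → #105 → #103 → #104 → #101 → Base.

From Base: distances to unvisited — #102=3, #103=11, #104=12, #105=14, #101=18. Nearest is #102 (3).
From #102: distances to unvisited — #105=11, #103=14, #104=15, #101=21. Nearest is #105 (11).
From #105: distances to unvisited — #103=23, #104=25, #101=27. Nearest is #103 (23).
From #103: distances to unvisited — #104=3, #101=7. Nearest is #104 (3).
From #104: distances to unvisited — #101=10. Nearest is #101 (10).
Return #101→Base: 18.
Total = 3 + 11 + 23 + 3 + 10 + 18 = 68.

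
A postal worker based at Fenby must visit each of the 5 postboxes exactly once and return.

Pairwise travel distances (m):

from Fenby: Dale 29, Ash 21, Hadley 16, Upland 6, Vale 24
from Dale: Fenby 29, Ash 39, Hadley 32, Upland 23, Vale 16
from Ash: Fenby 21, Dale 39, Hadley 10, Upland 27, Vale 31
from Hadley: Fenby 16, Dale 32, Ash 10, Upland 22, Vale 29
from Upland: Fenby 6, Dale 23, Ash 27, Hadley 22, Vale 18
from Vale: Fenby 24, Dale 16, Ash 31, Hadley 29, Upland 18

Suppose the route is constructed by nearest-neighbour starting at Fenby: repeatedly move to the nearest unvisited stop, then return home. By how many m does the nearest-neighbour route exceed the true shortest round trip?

From Fenby: Upland=6, Hadley=16, Ash=21, Vale=24, Dale=29 → choose Upland (6).
From Upland: Vale=18, Hadley=22, Dale=23, Ash=27 → choose Vale (18).
From Vale: Dale=16, Hadley=29, Ash=31 → choose Dale (16).
From Dale: Hadley=32, Ash=39 → choose Hadley (32).
From Hadley: Ash=10 → choose Ash (10).
NN route Fenby → Upland → Vale → Dale → Hadley → Ash → Fenby costs 103.
Optimal: Fenby → Hadley → Ash → Vale → Dale → Upland → Fenby costs 102 (by enumerating all 60 distinct tours).
Excess = 103 − 102 = 1.

The nearest-neighbour route is 1 m longer than optimal.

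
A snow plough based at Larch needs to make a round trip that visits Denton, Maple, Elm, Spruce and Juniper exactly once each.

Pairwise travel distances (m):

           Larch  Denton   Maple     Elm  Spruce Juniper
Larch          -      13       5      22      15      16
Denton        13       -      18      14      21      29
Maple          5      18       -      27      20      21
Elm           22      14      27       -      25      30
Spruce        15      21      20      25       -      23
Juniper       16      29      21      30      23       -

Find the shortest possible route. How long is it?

101 m — the shortest possible round trip.

There are 60 distinct closed tours to check (reversals are equivalent).
Larch → Denton → Maple → Elm → Spruce → Juniper → Larch: 13+18+27+25+23+16 = 122
Larch → Denton → Maple → Elm → Juniper → Spruce → Larch: 13+18+27+30+23+15 = 126
Larch → Denton → Maple → Spruce → Elm → Juniper → Larch: 13+18+20+25+30+16 = 122
Larch → Denton → Maple → Spruce → Juniper → Elm → Larch: 13+18+20+23+30+22 = 126
Larch → Denton → Maple → Juniper → Elm → Spruce → Larch: 13+18+21+30+25+15 = 122
Larch → Denton → Maple → Juniper → Spruce → Elm → Larch: 13+18+21+23+25+22 = 122
Larch → Denton → Elm → Maple → Spruce → Juniper → Larch: 13+14+27+20+23+16 = 113
Larch → Denton → Elm → Maple → Juniper → Spruce → Larch: 13+14+27+21+23+15 = 113
Larch → Denton → Elm → Spruce → Maple → Juniper → Larch: 13+14+25+20+21+16 = 109
Larch → Denton → Elm → Spruce → Juniper → Maple → Larch: 13+14+25+23+21+5 = 101
Larch → Denton → Elm → Juniper → Maple → Spruce → Larch: 13+14+30+21+20+15 = 113
Larch → Denton → Elm → Juniper → Spruce → Maple → Larch: 13+14+30+23+20+5 = 105
Larch → Denton → Spruce → Maple → Elm → Juniper → Larch: 13+21+20+27+30+16 = 127
Larch → Denton → Spruce → Maple → Juniper → Elm → Larch: 13+21+20+21+30+22 = 127
… (46 more)
The minimum is 101.
One optimal route: Larch → Denton → Elm → Spruce → Juniper → Maple → Larch (or its reverse).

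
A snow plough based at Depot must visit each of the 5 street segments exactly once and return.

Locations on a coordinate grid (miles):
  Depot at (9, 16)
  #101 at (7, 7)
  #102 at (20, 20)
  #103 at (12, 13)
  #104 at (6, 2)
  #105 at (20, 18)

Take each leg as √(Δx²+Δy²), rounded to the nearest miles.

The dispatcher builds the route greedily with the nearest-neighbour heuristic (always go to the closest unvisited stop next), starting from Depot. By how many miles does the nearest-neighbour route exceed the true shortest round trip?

2 miles longer than the optimal tour.

Depot: #103=4, #101=9, #105=11, #102=12, #104=14 ⇒ #103
#103: #101=8, #105=9, #102=11, #104=13 ⇒ #101
#101: #104=5, #105=17, #102=18 ⇒ #104
#104: #105=21, #102=23 ⇒ #105
#105: #102=2 ⇒ #102
NN route Depot → #103 → #101 → #104 → #105 → #102 → Depot costs 52.
Optimal: Depot → #101 → #104 → #103 → #105 → #102 → Depot costs 50 (by enumerating all 60 distinct tours).
Excess = 52 − 50 = 2.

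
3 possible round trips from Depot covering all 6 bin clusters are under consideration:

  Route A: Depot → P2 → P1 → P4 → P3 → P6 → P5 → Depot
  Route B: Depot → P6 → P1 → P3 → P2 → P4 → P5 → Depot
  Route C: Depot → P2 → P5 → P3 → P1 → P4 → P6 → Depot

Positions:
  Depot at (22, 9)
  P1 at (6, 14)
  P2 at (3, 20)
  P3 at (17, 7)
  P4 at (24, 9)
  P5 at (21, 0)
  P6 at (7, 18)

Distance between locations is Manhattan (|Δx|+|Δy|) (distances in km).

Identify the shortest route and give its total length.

Route A: 30 + 9 + 23 + 9 + 21 + 32 + 10 = 134
Route B: 24 + 5 + 18 + 27 + 32 + 12 + 10 = 128
Route C: 30 + 38 + 11 + 18 + 23 + 26 + 24 = 170

128 km — Route B is the shortest.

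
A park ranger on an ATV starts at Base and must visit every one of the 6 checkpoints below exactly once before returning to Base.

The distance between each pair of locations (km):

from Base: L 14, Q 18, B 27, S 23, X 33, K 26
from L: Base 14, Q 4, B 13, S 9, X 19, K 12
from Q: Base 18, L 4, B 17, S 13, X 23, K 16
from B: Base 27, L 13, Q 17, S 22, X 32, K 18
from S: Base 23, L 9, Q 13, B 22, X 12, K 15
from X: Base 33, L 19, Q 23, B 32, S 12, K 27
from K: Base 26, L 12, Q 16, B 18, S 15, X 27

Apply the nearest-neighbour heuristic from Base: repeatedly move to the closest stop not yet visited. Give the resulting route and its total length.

115 km along Base → L → Q → S → X → K → B → Base.

At Base the remaining stops are L 14, Q 18, S 23, K 26, B 27, X 33; go to L.
At L the remaining stops are Q 4, S 9, K 12, B 13, X 19; go to Q.
At Q the remaining stops are S 13, K 16, B 17, X 23; go to S.
At S the remaining stops are X 12, K 15, B 22; go to X.
At X the remaining stops are K 27, B 32; go to K.
At K the remaining stops are B 18; go to B.
Return B→Base: 27.
Total = 14 + 4 + 13 + 12 + 27 + 18 + 27 = 115.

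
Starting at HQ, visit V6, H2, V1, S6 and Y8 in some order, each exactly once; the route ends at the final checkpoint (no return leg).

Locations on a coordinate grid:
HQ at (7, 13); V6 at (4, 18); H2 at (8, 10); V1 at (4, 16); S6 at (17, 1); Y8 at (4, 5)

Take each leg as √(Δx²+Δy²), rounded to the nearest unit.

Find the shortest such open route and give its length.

There are 5! = 120 possible orderings.
HQ→V6→H2→V1→S6→Y8: 6+9+7+20+14 = 56
HQ→V6→H2→V1→Y8→S6: 6+9+7+11+14 = 47
HQ→V6→H2→S6→V1→Y8: 6+9+13+20+11 = 59
HQ→V6→H2→S6→Y8→V1: 6+9+13+14+11 = 53
HQ→V6→H2→Y8→V1→S6: 6+9+6+11+20 = 52
HQ→V6→H2→Y8→S6→V1: 6+9+6+14+20 = 55
HQ→V6→V1→H2→S6→Y8: 6+2+7+13+14 = 42
HQ→V6→V1→H2→Y8→S6: 6+2+7+6+14 = 35
HQ→V6→V1→S6→H2→Y8: 6+2+20+13+6 = 47
HQ→V6→V1→S6→Y8→H2: 6+2+20+14+6 = 48
HQ→V6→V1→Y8→H2→S6: 6+2+11+6+13 = 38
HQ→V6→V1→Y8→S6→H2: 6+2+11+14+13 = 46
HQ→V6→S6→H2→V1→Y8: 6+21+13+7+11 = 58
HQ→V6→S6→H2→Y8→V1: 6+21+13+6+11 = 57
… (106 more)
The minimum is 35.
One shortest path: HQ → V6 → V1 → H2 → Y8 → S6.

Shortest open route: 35.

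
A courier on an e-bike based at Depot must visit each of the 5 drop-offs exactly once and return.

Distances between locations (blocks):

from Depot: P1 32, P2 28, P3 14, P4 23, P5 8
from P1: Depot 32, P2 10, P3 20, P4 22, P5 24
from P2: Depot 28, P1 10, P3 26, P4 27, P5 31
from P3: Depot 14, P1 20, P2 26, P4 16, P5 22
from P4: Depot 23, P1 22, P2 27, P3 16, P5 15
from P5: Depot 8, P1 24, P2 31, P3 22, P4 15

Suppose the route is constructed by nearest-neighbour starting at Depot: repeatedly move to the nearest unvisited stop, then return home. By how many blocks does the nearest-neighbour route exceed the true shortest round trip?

Depot: P5=8, P3=14, P4=23, P2=28, P1=32 ⇒ P5
P5: P4=15, P3=22, P1=24, P2=31 ⇒ P4
P4: P3=16, P1=22, P2=27 ⇒ P3
P3: P1=20, P2=26 ⇒ P1
P1: P2=10 ⇒ P2
NN route Depot → P5 → P4 → P3 → P1 → P2 → Depot costs 97.
Optimal: Depot → P3 → P1 → P2 → P4 → P5 → Depot costs 94 (by enumerating all 60 distinct tours).
Excess = 97 − 94 = 3.

The nearest-neighbour route is 3 blocks longer than optimal.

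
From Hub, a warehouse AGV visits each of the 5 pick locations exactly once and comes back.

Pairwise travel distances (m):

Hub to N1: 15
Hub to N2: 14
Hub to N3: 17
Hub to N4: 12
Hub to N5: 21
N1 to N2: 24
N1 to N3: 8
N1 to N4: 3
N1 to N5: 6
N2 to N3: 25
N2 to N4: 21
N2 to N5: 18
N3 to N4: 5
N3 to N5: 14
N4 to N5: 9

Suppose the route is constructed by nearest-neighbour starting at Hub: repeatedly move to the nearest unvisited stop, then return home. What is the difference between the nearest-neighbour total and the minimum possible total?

11 m longer than the optimal tour.

From Hub: N4=12, N2=14, N1=15, N3=17, N5=21 → choose N4 (12).
From N4: N1=3, N3=5, N5=9, N2=21 → choose N1 (3).
From N1: N5=6, N3=8, N2=24 → choose N5 (6).
From N5: N3=14, N2=18 → choose N3 (14).
From N3: N2=25 → choose N2 (25).
NN route Hub → N4 → N1 → N5 → N3 → N2 → Hub costs 74.
Optimal: Hub → N2 → N5 → N1 → N3 → N4 → Hub costs 63 (by enumerating all 60 distinct tours).
Excess = 74 − 63 = 11.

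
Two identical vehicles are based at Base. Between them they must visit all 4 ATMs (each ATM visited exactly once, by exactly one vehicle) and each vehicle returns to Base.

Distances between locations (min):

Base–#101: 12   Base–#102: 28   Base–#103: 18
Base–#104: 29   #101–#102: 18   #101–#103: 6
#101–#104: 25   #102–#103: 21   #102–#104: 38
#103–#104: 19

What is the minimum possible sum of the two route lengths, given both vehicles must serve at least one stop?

121 min — the smallest possible combined total.

Check every non-empty split of the stops between the two vehicles; for each half take its own optimal tour:
  {#101} + {#102, #103, #104}: 24 + 97 = 121
  {#102} + {#101, #103, #104}: 56 + 66 = 122
  {#101, #102} + {#103, #104}: 58 + 66 = 124
  {#103} + {#101, #102, #104}: 36 + 97 = 133
  {#101, #103} + {#102, #104}: 36 + 95 = 131
  {#102, #103} + {#101, #104}: 67 + 66 = 133
  … (7 splits in total)
Best: vehicle 1 Base → #101 → Base = 24; vehicle 2 Base → #102 → #103 → #104 → Base = 97; combined 121.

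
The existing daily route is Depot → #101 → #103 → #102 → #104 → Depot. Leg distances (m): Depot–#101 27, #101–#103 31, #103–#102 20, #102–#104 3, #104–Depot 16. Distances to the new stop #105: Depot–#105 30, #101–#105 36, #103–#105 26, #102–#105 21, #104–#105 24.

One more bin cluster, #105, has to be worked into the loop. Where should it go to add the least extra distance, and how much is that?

Insertion cost between consecutive stops i–j is d(i,#105) + d(#105,j) − d(i,j):
  between Depot and #101: 30 + 36 − 27 = 39
  between #101 and #103: 36 + 26 − 31 = 31
  between #103 and #102: 26 + 21 − 20 = 27
  between #102 and #104: 21 + 24 − 3 = 42
  between #104 and Depot: 24 + 30 − 16 = 38
Cheapest insertion is between #103 and #102, adding 27.
New total = 97 + 27 = 124.

+27 m — insert #105 between #103 and #102.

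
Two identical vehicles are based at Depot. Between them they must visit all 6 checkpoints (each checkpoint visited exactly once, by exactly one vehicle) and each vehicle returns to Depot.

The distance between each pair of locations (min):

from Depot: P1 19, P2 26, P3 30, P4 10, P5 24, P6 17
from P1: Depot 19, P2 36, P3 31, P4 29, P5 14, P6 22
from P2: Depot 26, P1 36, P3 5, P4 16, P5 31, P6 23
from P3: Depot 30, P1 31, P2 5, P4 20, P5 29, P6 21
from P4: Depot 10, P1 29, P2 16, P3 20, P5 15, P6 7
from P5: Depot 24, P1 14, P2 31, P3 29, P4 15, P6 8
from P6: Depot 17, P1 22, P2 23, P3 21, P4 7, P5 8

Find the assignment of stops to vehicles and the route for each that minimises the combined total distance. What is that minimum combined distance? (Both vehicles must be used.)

Minimum combined distance: 113 min.

There are 2^5 − 1 = 31 ways to divide the 6 stops into two non-empty groups. For each, the best each vehicle can do is its own shortest tour through its group:
  {P1} + {P2, P3, P4, P5, P6}: 38 + 84 = 122
  {P2} + {P1, P3, P4, P5, P6}: 52 + 92 = 144
  {P1, P2} + {P3, P4, P5, P6}: 81 + 83 = 164
  {P3} + {P1, P2, P4, P5, P6}: 60 + 90 = 150
  {P1, P3} + {P2, P4, P5, P6}: 80 + 81 = 161
  {P2, P3} + {P1, P4, P5, P6}: 61 + 58 = 119
  … (31 splits in total)
  {P4} + {P1, P2, P3, P5, P6}: 20 + 93 = 113  ← best
Best: vehicle 1 Depot → P4 → Depot = 20; vehicle 2 Depot → P1 → P5 → P6 → P3 → P2 → Depot = 93; combined 113.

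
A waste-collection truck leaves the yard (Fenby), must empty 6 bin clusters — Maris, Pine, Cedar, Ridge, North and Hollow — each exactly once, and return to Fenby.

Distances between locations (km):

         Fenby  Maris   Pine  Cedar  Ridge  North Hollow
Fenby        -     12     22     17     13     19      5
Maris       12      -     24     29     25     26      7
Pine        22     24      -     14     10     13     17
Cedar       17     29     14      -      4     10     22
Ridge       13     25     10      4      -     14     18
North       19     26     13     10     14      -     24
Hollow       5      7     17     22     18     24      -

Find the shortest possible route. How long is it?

Minimum total distance: 76 km.

Fenby - Maris - Pine - Cedar - Ridge - North - Hollow - Fenby: 12+24+14+4+14+24+5 = 97
Fenby - Maris - Pine - Cedar - Ridge - Hollow - North - Fenby: 12+24+14+4+18+24+19 = 115
Fenby - Maris - Pine - Cedar - North - Ridge - Hollow - Fenby: 12+24+14+10+14+18+5 = 97
Fenby - Maris - Pine - Cedar - North - Hollow - Ridge - Fenby: 12+24+14+10+24+18+13 = 115
Fenby - Maris - Pine - Cedar - Hollow - Ridge - North - Fenby: 12+24+14+22+18+14+19 = 123
Fenby - Maris - Pine - Cedar - Hollow - North - Ridge - Fenby: 12+24+14+22+24+14+13 = 123
Fenby - Maris - Pine - Ridge - Cedar - North - Hollow - Fenby: 12+24+10+4+10+24+5 = 89
Fenby - Maris - Pine - Ridge - Cedar - Hollow - North - Fenby: 12+24+10+4+22+24+19 = 115
… (352 more)
Fenby - Maris - Hollow - Pine - North - Cedar - Ridge - Fenby: 12+7+17+13+10+4+13 = 76  ← best
The minimum is 76.
One optimal route: Fenby → Maris → Hollow → Pine → North → Cedar → Ridge → Fenby (or its reverse).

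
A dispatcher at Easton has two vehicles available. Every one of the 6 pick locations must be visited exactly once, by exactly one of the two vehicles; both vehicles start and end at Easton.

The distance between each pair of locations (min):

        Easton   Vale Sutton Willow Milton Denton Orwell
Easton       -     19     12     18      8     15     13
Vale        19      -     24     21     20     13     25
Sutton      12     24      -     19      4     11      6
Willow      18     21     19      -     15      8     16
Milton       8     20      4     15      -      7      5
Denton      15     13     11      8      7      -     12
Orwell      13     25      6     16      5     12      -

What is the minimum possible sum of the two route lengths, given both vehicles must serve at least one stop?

There are 2^5 − 1 = 31 ways to divide the 6 stops into two non-empty groups. For each, the best each vehicle can do is its own shortest tour through its group:
  {Vale} + {Sutton, Willow, Milton, Denton, Orwell}: 38 + 56 = 94
  {Sutton} + {Vale, Willow, Milton, Denton, Orwell}: 24 + 69 = 93
  {Vale, Sutton} + {Willow, Milton, Denton, Orwell}: 55 + 51 = 106
  {Willow} + {Vale, Sutton, Milton, Denton, Orwell}: 36 + 62 = 98
  {Vale, Willow} + {Sutton, Milton, Denton, Orwell}: 58 + 45 = 103
  {Sutton, Willow} + {Vale, Milton, Denton, Orwell}: 49 + 57 = 106
  … (31 splits in total)
  {Vale, Willow, Denton} + {Sutton, Milton, Orwell}: 58 + 31 = 89  ← best
Best: vehicle 1 Easton → Vale → Denton → Willow → Easton = 58; vehicle 2 Easton → Sutton → Orwell → Milton → Easton = 31; combined 89.

Minimum combined distance: 89 min.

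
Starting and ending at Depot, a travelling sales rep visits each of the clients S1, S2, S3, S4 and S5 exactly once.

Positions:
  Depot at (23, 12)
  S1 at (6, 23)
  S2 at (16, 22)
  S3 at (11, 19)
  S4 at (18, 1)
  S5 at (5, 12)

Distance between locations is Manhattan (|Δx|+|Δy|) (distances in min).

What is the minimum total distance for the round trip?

Depot→S1→S2→S3→S4→S5→Depot: 28+11+8+25+24+18 = 114
Depot→S1→S2→S3→S5→S4→Depot: 28+11+8+13+24+16 = 100
Depot→S1→S2→S4→S3→S5→Depot: 28+11+23+25+13+18 = 118
Depot→S1→S2→S4→S5→S3→Depot: 28+11+23+24+13+19 = 118
Depot→S1→S2→S5→S3→S4→Depot: 28+11+21+13+25+16 = 114
Depot→S1→S2→S5→S4→S3→Depot: 28+11+21+24+25+19 = 128
Depot→S1→S3→S2→S4→S5→Depot: 28+9+8+23+24+18 = 110
Depot→S1→S3→S2→S5→S4→Depot: 28+9+8+21+24+16 = 106
Depot→S1→S3→S4→S2→S5→Depot: 28+9+25+23+21+18 = 124
Depot→S1→S3→S4→S5→S2→Depot: 28+9+25+24+21+17 = 124
Depot→S1→S3→S5→S2→S4→Depot: 28+9+13+21+23+16 = 110
Depot→S1→S3→S5→S4→S2→Depot: 28+9+13+24+23+17 = 114
Depot→S1→S4→S2→S3→S5→Depot: 28+34+23+8+13+18 = 124
Depot→S1→S4→S2→S5→S3→Depot: 28+34+23+21+13+19 = 138
… (46 more)
Depot→S2→S3→S1→S5→S4→Depot: 17+8+9+12+24+16 = 86  ← best
The minimum is 86.
One optimal route: Depot → S2 → S3 → S1 → S5 → S4 → Depot (or its reverse).

Shortest round trip = 86 min.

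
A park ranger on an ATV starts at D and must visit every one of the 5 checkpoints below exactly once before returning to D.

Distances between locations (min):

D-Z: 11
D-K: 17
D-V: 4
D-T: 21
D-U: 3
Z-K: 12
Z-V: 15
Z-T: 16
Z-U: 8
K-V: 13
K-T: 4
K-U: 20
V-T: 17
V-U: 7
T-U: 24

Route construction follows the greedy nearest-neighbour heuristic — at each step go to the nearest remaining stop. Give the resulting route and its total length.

At D the remaining stops are U 3, V 4, Z 11, K 17, T 21; go to U.
At U the remaining stops are V 7, Z 8, K 20, T 24; go to V.
At V the remaining stops are K 13, Z 15, T 17; go to K.
At K the remaining stops are T 4, Z 12; go to T.
At T the remaining stops are Z 16; go to Z.
Return Z→D: 11.
Total = 3 + 7 + 13 + 4 + 16 + 11 = 54.

Nearest-neighbour total = 54 min; route D → U → V → K → T → Z → D.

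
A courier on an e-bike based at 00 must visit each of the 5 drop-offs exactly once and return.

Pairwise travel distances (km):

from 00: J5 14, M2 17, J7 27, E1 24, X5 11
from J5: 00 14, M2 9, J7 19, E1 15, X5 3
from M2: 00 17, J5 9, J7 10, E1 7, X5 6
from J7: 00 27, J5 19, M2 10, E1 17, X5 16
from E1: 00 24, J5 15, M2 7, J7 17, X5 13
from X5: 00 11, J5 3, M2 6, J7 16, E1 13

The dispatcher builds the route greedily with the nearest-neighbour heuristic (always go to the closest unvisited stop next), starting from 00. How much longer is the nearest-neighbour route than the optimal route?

Excess over optimum: 1 km.

00: X5=11, J5=14, M2=17, E1=24, J7=27 ⇒ X5
X5: J5=3, M2=6, E1=13, J7=16 ⇒ J5
J5: M2=9, E1=15, J7=19 ⇒ M2
M2: E1=7, J7=10 ⇒ E1
E1: J7=17 ⇒ J7
NN route 00 → X5 → J5 → M2 → E1 → J7 → 00 costs 74.
Optimal: 00 → J5 → E1 → M2 → J7 → X5 → 00 costs 73 (by enumerating all 60 distinct tours).
Excess = 74 − 73 = 1.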